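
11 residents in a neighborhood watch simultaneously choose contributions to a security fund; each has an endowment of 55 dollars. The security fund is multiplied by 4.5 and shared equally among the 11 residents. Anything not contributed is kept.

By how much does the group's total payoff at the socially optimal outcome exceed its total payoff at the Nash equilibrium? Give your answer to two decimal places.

2117.50 dollars

Each contributed unit returns 4.5/11 = 0.4091 to its contributor — below 1 — so contributing 0 is dominant for every player. At the Nash equilibrium everyone keeps their 55, and the group total is 11 × 55 = 605.
Each contributed unit returns 4.500 to the group as a whole (0.4091 to each of 11 players), which exceeds 1, so the social optimum is full contribution: group total = 4.500 × 605 = 2722.50.
Efficiency loss = 2722.50 − 605 = 2117.50.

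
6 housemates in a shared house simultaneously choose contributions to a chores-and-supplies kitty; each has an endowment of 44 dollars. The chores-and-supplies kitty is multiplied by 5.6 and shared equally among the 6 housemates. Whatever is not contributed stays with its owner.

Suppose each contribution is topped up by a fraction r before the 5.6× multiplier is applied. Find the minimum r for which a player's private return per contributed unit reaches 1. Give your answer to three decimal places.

0.071

With matching at rate r, one contributed unit becomes (1 + r) in the chores-and-supplies kitty and returns 5.6 × (1 + r) / 6 to the contributor.
Setting this equal to 1: 1 + r = 6/5.6 = 1.0714.
So the minimum matching rate is r = 1.0714 − 1 = 0.071.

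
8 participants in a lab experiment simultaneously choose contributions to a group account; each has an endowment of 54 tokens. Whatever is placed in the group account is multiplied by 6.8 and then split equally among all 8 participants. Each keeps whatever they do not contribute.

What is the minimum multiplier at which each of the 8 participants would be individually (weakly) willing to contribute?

A contributed unit returns (multiplier)/8 to its contributor.
This reaches 1 exactly when the multiplier is 8.

8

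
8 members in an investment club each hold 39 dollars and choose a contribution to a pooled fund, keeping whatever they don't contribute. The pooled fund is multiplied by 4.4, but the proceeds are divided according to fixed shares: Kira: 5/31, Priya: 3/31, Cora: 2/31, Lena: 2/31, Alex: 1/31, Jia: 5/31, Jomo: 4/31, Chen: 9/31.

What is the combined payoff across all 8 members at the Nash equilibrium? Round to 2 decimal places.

For player j, contributing a unit is worthwhile iff 4.4 × (j's share) ≥ 1, i.e. iff j's share is at least 0.2273.
Chen alone (share 9/31) is above the threshold, contributing 39; the remaining 7 contribute 0. Total contributed: 39.
The pooled fund pays out 4.4 × 39 = 171.60 in total (split across the unequal shares, but the aggregate is all that matters for the group sum).
The 7 free-riders keep 39 each, adding 273. Group total = 273 + 171.60 = 444.60.

444.60 dollars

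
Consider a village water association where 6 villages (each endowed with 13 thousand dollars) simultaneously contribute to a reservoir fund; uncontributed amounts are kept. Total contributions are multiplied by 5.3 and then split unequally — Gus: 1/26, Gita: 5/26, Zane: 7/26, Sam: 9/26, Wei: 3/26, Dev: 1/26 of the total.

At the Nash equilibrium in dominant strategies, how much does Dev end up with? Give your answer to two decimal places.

A player with share s gets back 5.3·s per unit contributed, so full contribution is dominant for anyone with s > 1/5.3 = 0.1887 and zero contribution is dominant for anyone below.
Gita, Zane and Sam are above the threshold, contributing 13 each; the remaining 3 contribute 0. Total contributed: 39.
Dev keeps 13 and receives 5.3 × 39 × 1/26 = 7.95 from the reservoir fund, for a payoff of 20.95.

20.95 thousand dollars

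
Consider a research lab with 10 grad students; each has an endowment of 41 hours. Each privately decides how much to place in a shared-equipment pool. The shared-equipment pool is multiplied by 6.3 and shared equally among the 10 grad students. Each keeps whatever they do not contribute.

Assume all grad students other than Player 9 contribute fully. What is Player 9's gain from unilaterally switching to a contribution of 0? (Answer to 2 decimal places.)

Switching from a contribution of 41 to 0 lets Player 9 keep an extra 41 hours, but lowers the shared-equipment pool by 41, which costs Player 9 their own share of that drop: 6.3/10 × 41 = 25.83.
Net gain = 41 − 25.83 = 15.17. The private return per contributed unit (0.6300) is below 1, so free-riding is indeed the best response regardless of what the others do.

15.17 hours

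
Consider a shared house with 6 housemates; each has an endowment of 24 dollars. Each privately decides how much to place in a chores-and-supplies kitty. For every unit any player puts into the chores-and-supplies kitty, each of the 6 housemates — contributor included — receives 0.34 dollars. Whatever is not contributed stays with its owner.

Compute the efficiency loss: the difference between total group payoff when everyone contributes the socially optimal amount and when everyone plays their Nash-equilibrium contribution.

149.76 dollars

The private return per contributed unit is 0.34 < 1, so contributing 0 is dominant for every player. At the Nash equilibrium everyone keeps their 24, and the group total is 6 × 24 = 144.
Each contributed unit returns 2.040 to the group as a whole (0.34 to each of 6 players), which exceeds 1, so the social optimum is full contribution: group total = 2.040 × 144 = 293.76.
Efficiency loss = 293.76 − 144 = 149.76.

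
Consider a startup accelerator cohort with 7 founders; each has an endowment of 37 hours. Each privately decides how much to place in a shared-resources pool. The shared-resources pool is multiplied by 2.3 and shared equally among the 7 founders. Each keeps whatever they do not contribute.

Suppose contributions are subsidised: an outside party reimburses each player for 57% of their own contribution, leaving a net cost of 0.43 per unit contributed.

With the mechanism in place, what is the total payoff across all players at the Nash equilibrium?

259.00 hours

Even with the mechanism, each unit contributed returns only (2.3/7) / 0.43 = 0.7641 per unit of net cost, so contributing nothing is still dominant.
At the Nash equilibrium no one contributes; group total payoff = 7 × 37 = 259.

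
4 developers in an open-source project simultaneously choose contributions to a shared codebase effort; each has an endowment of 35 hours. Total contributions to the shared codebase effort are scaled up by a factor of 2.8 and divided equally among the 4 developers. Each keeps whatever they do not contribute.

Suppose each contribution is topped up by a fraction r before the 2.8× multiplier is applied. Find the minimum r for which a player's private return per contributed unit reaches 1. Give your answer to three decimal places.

0.429

With matching at rate r, one contributed unit becomes (1 + r) in the shared codebase effort and returns 2.8 × (1 + r) / 4 to the contributor.
Setting this equal to 1: 1 + r = 4/2.8 = 1.4286.
So the minimum matching rate is r = 1.4286 − 1 = 0.429.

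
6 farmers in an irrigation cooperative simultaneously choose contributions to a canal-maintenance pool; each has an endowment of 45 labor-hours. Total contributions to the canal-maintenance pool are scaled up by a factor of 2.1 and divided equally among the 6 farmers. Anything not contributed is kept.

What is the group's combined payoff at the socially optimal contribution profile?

Each contributed unit returns 2.100 to the group as a whole (0.3500 to each of 6 players), which exceeds 1, so the social optimum is full contribution: group total = 2.100 × 270 = 567.00.

567.00 labor-hours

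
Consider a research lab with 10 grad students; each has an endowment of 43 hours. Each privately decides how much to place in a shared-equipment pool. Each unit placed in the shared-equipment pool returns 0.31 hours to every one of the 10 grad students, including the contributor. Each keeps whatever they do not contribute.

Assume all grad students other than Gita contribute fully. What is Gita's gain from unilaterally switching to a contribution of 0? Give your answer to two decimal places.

Switching from a contribution of 43 to 0 lets Gita keep an extra 43 hours, but lowers the shared-equipment pool by 43, which costs Gita their own share of that drop: 0.31 × 43 = 13.33.
Net gain = 43 − 13.33 = 29.67. The private return per contributed unit (0.31) is below 1, so free-riding is indeed the best response regardless of what the others do.

29.67 hours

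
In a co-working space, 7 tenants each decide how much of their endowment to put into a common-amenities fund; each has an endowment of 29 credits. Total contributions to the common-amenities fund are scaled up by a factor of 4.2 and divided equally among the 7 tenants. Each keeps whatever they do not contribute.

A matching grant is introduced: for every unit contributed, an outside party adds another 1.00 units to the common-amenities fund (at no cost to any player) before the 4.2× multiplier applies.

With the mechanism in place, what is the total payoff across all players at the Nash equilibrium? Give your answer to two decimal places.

The effective private return per unit is now 4.2 × 2.00 / 7 = 1.2000 > 1, so every player's dominant strategy flips to full contribution.
So the Nash equilibrium is full contribution by all 7; the group earns 4.2 × 2.00 × 203 = 1705.20.

1705.20 credits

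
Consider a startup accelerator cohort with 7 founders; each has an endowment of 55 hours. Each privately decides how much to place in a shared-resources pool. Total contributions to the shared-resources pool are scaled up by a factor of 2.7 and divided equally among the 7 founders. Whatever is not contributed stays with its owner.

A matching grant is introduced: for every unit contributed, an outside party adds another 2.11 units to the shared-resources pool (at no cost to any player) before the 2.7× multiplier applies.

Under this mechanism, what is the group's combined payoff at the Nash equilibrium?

The effective private return per unit is now 2.7 × 3.11 / 7 = 1.1996 > 1, so every player's dominant strategy flips to full contribution.
At the Nash equilibrium everyone contributes 55. Group total payoff = 2.7 × 3.11 × 385 = 3232.85.

3232.85 hours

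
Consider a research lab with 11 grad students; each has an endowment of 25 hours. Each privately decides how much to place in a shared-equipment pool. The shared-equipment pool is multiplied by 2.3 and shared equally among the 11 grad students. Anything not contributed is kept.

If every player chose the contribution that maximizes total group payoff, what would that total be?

632.50 hours

Each contributed unit returns 2.300 to the group as a whole (0.2091 to each of 11 players), which exceeds 1, so the social optimum is full contribution: group total = 2.300 × 275 = 632.50.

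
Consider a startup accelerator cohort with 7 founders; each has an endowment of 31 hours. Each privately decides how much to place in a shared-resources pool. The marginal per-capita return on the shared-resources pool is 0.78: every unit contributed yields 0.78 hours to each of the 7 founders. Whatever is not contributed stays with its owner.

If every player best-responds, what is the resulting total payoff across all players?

The private return per contributed unit is 0.78 < 1, so contributing 0 is dominant for every player. At the Nash equilibrium everyone keeps their 31, and the group total is 7 × 31 = 217.

217.00 hours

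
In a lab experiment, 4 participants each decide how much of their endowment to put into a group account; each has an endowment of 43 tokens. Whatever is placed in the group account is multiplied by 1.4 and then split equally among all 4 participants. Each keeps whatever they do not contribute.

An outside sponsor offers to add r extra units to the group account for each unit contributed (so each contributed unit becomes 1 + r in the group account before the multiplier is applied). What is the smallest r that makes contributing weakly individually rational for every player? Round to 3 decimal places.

With matching at rate r, one contributed unit becomes (1 + r) in the group account and returns 1.4 × (1 + r) / 4 to the contributor.
Setting this equal to 1: 1 + r = 4/1.4 = 2.8571.
So the minimum matching rate is r = 2.8571 − 1 = 1.857.

1.857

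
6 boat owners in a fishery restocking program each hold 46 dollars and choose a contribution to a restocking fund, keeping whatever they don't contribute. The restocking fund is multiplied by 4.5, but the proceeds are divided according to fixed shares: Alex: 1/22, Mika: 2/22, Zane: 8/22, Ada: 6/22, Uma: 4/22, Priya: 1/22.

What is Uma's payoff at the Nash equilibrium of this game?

Each unit j contributes comes back to j as 4.5 × (j's share), so j prefers to contribute only if that share exceeds 1/4.5 = 0.2222; otherwise keeping the unit dominates.
Zane and Ada are above the threshold, contributing 46 each; the remaining 4 contribute 0. Total contributed: 92.
Uma keeps 46 and receives 4.5 × 92 × 4/22 = 75.27 from the restocking fund, for a payoff of 121.27.

121.27 dollars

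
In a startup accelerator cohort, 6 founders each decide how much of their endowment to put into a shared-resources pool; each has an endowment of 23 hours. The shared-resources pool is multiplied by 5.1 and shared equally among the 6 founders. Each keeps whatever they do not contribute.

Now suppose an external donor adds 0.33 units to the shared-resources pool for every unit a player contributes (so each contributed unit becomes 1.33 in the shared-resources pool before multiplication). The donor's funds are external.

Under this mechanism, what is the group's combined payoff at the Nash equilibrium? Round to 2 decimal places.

The effective private return per unit is now 5.1 × 1.33 / 6 = 1.1305 > 1, so every player's dominant strategy flips to full contribution.
So the Nash equilibrium is full contribution by all 6; the group earns 5.1 × 1.33 × 138 = 936.05.

936.05 hours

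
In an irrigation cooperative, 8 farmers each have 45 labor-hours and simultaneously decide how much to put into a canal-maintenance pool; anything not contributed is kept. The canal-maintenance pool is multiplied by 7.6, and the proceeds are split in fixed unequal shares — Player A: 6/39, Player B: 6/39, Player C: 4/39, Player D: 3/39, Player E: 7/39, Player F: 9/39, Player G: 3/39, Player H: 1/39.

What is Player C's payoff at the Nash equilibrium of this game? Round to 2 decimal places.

185.31 labor-hours

A player with share s gets back 7.6·s per unit contributed, so full contribution is dominant for anyone with s > 1/7.6 = 0.1316 and zero contribution is dominant for anyone below.
Player A, Player B, Player E and Player F are above the threshold, contributing 45 each; the remaining 4 contribute 0. Total contributed: 180.
Player C keeps 45 and receives 7.6 × 180 × 4/39 = 140.31 from the canal-maintenance pool, for a payoff of 185.31.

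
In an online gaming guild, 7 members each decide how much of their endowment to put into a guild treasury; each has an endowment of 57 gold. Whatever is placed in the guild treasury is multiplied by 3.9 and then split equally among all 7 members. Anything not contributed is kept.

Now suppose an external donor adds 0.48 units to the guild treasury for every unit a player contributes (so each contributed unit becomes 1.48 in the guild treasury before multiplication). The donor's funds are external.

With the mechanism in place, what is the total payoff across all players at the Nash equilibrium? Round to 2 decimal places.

399.00 gold

Even with the mechanism, each unit contributed returns only 3.9 × 1.48 / 7 = 0.8246 per unit of net cost, so contributing nothing is still dominant.
Everyone keeps their endowment and the group total is 7 × 57 = 399.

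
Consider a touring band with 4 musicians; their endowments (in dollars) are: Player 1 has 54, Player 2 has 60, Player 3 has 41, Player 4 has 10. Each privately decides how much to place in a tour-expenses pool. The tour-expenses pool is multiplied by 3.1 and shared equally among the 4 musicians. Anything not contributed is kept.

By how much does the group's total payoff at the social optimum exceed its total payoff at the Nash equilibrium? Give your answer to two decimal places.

The private return per contributed unit is 3.1/4 = 0.7750 < 1 for every player regardless of endowment, so the Nash equilibrium is zero contribution and the group total is Σ E_j = 54 + 60 + 41 + 10 = 165.
Each contributed unit returns 3.100 to the group, so the social optimum is full contribution by everyone: group total = 3.100 × 165 = 511.50.
Efficiency loss = (3.100 − 1) × 165 = 346.50.

346.50 dollars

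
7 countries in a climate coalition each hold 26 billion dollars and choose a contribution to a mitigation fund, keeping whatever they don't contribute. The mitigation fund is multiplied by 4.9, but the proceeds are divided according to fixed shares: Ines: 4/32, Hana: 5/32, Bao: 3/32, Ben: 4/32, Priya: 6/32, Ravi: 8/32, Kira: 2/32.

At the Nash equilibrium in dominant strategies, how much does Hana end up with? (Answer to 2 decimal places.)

Each unit j contributes comes back to j as 4.9 × (j's share), so j prefers to contribute only if that share exceeds 1/4.9 = 0.2041; otherwise keeping the unit dominates.
Ravi alone (share 8/32) is above the threshold, contributing 26; the remaining 6 contribute 0. Total contributed: 26.
Hana keeps 26 and receives 4.9 × 26 × 5/32 = 19.91 from the mitigation fund, for a payoff of 45.91.

45.91 billion dollars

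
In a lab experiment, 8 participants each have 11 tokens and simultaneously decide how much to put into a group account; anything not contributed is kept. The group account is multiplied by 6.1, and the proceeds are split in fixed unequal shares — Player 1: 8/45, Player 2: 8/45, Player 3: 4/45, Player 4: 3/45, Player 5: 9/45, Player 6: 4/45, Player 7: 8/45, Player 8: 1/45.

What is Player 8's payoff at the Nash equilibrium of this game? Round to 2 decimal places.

For player j, contributing a unit is worthwhile iff 6.1 × (j's share) ≥ 1, i.e. iff j's share is at least 0.1639.
Player 1, Player 2, Player 5 and Player 7 clear that bar, contributing 11 each; the remaining 4 contribute 0. Total contributed: 44.
Player 8 keeps 11 and receives 6.1 × 44 × 1/45 = 5.96 from the group account, for a payoff of 16.96.

16.96 tokens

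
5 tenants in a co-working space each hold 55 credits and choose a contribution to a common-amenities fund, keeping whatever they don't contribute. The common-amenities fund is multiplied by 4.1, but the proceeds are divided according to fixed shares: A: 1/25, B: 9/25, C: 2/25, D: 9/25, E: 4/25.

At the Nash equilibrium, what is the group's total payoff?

For player j, contributing a unit is worthwhile iff 4.1 × (j's share) ≥ 1, i.e. iff j's share is at least 0.2439.
B and D are above the threshold, contributing 55 each; the remaining 3 contribute 0. Total contributed: 110.
The common-amenities fund pays out 4.1 × 110 = 451.00 in total (split across the unequal shares, but the aggregate is all that matters for the group sum).
The 3 free-riders keep 55 each, adding 165. Group total = 165 + 451.00 = 616.00.

616.00 credits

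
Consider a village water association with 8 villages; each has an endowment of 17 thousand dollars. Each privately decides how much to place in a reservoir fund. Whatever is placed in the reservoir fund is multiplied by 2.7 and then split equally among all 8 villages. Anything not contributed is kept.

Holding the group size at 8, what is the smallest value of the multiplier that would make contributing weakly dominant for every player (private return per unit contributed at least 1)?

8

A contributed unit returns (multiplier)/8 to its contributor.
This reaches 1 exactly when the multiplier is 8.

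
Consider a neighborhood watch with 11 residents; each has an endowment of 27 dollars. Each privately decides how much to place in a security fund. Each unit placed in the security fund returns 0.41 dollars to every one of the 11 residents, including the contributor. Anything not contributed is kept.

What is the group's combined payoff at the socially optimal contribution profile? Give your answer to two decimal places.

1339.47 dollars

Each contributed unit returns 4.510 to the group as a whole (0.41 to each of 11 players), which exceeds 1, so the social optimum is full contribution: group total = 4.510 × 297 = 1339.47.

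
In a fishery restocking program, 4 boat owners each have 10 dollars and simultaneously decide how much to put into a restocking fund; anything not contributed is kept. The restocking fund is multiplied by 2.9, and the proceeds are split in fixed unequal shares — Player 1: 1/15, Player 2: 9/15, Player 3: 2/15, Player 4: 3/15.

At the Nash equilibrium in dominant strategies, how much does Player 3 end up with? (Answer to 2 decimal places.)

13.87 dollars

A player with share s gets back 2.9·s per unit contributed, so full contribution is dominant for anyone with s > 1/2.9 = 0.3448 and zero contribution is dominant for anyone below.
Only Player 2 (9/15) clears that bar, contributing 10; the remaining 3 contribute 0. Total contributed: 10.
Player 3 keeps 10 and receives 2.9 × 10 × 2/15 = 3.87 from the restocking fund, for a payoff of 13.87.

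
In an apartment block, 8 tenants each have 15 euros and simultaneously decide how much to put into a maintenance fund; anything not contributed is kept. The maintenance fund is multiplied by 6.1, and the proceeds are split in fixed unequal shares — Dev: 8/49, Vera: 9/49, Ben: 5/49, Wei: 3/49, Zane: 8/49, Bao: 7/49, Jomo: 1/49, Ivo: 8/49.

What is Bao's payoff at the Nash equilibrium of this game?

28.07 euros

A player with share s gets back 6.1·s per unit contributed, so full contribution is dominant for anyone with s > 1/6.1 = 0.1639 and zero contribution is dominant for anyone below.
Only Vera (9/49) clears that bar, contributing 15; the remaining 7 contribute 0. Total contributed: 15.
Bao keeps 15 and receives 6.1 × 15 × 7/49 = 13.07 from the maintenance fund, for a payoff of 28.07.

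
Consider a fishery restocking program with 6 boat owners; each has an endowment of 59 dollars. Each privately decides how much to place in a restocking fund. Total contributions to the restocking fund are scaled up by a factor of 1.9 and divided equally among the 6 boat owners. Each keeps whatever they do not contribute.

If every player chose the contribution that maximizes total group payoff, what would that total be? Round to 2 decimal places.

Each contributed unit returns 1.900 to the group as a whole (0.3167 to each of 6 players), which exceeds 1, so the social optimum is full contribution: group total = 1.900 × 354 = 672.60.

672.60 dollars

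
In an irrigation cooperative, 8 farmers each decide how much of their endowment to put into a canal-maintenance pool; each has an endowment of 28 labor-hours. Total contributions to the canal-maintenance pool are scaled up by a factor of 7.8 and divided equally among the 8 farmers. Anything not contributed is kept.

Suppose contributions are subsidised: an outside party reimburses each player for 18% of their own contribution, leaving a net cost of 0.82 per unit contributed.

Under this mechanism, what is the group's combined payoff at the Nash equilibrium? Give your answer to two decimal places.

1787.52 labor-hours

Under the mechanism each unit contributed yields (7.8/8) / 0.82 = 1.1890 back to its contributor per unit of net cost, which exceeds 1, making full contribution the dominant choice for everyone.
So the Nash equilibrium is full contribution by all 8; the group earns 8 × (28 × 0.18 + 7.8 × 28) = 1787.52.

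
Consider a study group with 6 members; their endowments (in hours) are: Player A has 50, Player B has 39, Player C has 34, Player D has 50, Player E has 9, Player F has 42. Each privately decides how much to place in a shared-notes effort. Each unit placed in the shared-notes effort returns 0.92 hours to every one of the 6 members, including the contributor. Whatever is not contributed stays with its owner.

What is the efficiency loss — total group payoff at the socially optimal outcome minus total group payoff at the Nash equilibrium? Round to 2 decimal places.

1012.48 hours

The private return per contributed unit is 0.92 < 1 for everyone, so the Nash equilibrium is zero contribution and the group total is Σ E_j = 50 + 39 + 34 + 50 + 9 + 42 = 224.
Each contributed unit returns 5.520 to the group, so the social optimum is full contribution by everyone: group total = 5.520 × 224 = 1236.48.
Efficiency loss = (5.520 − 1) × 224 = 1012.48.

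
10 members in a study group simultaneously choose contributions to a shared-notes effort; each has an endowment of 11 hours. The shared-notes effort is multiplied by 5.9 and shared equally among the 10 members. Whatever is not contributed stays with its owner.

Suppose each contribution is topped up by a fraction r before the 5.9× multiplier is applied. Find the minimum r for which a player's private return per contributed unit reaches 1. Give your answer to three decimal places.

0.695

With matching at rate r, one contributed unit becomes (1 + r) in the shared-notes effort and returns 5.9 × (1 + r) / 10 to the contributor.
Setting this equal to 1: 1 + r = 10/5.9 = 1.6949.
So the minimum matching rate is r = 1.6949 − 1 = 0.695.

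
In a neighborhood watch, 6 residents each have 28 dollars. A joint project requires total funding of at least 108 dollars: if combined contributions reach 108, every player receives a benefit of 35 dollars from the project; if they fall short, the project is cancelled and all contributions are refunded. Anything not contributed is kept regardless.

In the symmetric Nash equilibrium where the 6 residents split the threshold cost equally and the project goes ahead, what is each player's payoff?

45 dollars

Equal share of the threshold: 108/6 = 18.
At this profile no one gains by cutting their contribution: any cut drops the total below 108, the project is cancelled, contributions are refunded, and the deviator ends with 28, which is less than 28 − 18 + 35 = 45. Contributing more than 18 just wastes the excess. So contributing exactly 18 is a best response.
Each player's payoff: 28 − 18 + 35 = 45.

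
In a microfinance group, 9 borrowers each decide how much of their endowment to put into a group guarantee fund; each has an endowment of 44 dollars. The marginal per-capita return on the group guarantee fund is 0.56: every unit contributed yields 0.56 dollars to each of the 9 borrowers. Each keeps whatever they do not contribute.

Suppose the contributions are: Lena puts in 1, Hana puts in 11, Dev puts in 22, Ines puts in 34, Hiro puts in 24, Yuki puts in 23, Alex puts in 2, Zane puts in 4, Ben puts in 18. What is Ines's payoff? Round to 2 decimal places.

Total contributed: 1 + 11 + 22 + 34 + 24 + 23 + 2 + 4 + 18 = 139.
Each receives 0.56 × 139 = 77.84 from the group guarantee fund.
Ines keeps 44 − 34 = 10, so Ines's payoff is 10 + 77.84 = 87.84.

87.84 dollars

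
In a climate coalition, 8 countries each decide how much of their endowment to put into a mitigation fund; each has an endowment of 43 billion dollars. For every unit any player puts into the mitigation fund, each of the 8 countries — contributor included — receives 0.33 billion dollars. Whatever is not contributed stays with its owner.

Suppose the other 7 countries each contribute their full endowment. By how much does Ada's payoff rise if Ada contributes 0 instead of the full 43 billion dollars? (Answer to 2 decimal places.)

28.81 billion dollars

Switching from a contribution of 43 to 0 lets Ada keep an extra 43 billion dollars, but lowers the mitigation fund by 43, which costs Ada their own share of that drop: 0.33 × 43 = 14.19.
Net gain = 43 − 14.19 = 28.81. The private return per contributed unit (0.33) is below 1, so free-riding is indeed the best response regardless of what the others do.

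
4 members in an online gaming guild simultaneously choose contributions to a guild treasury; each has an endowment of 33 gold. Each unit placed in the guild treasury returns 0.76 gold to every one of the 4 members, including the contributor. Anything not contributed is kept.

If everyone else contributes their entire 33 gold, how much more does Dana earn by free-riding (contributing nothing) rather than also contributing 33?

7.92 gold

Switching from a contribution of 33 to 0 lets Dana keep an extra 33 gold, but lowers the guild treasury by 33, which costs Dana their own share of that drop: 0.76 × 33 = 25.08.
Net gain = 33 − 25.08 = 7.92. The private return per contributed unit (0.76) is below 1, so free-riding is indeed the best response regardless of what the others do.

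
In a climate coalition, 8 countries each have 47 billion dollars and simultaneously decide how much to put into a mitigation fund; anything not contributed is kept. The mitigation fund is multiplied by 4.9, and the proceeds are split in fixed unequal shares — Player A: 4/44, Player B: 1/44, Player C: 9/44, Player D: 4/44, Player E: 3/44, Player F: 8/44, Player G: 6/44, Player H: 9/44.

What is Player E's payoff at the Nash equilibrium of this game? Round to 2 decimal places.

A player with share s gets back 4.9·s per unit contributed, so full contribution is dominant for anyone with s > 1/4.9 = 0.2041 and zero contribution is dominant for anyone below.
Player C and Player H are above the threshold, contributing 47 each; the remaining 6 contribute 0. Total contributed: 94.
Player E keeps 47 and receives 4.9 × 94 × 3/44 = 31.40 from the mitigation fund, for a payoff of 78.40.

78.40 billion dollars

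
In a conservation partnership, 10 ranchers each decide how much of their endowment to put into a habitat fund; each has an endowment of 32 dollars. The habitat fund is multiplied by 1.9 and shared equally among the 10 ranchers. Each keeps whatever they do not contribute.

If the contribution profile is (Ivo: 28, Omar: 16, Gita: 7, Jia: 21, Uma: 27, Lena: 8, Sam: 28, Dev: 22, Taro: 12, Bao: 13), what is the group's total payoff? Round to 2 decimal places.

Total contributed: 28 + 16 + 7 + 21 + 27 + 8 + 28 + 22 + 12 + 13 = 182; total kept: 10 × 32 − 182 = 138.
The habitat fund pays out 1.9 × 182 = 345.80 in aggregate.
Group total = 138 + 345.80 = 483.80.

483.80 dollars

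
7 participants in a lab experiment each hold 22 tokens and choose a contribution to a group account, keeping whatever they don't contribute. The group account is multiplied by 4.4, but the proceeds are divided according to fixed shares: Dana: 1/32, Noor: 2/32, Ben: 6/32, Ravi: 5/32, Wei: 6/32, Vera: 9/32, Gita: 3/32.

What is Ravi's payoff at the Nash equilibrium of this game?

Player j's private return per contributed unit is 4.4 × (j's share). Contributing is weakly dominant for j when that share is at least 1/4.4 = 0.2273, and contributing 0 is dominant otherwise.
Only Vera (9/32) clears that bar, contributing 22; the remaining 6 contribute 0. Total contributed: 22.
Ravi keeps 22 and receives 4.4 × 22 × 5/32 = 15.13 from the group account, for a payoff of 37.13.

37.13 tokens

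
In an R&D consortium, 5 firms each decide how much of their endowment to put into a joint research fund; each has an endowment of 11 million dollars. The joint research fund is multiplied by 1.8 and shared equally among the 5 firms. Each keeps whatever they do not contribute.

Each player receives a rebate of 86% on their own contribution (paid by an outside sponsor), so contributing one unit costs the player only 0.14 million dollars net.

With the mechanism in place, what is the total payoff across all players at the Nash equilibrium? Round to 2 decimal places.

Under the mechanism each unit contributed yields (1.8/5) / 0.14 = 2.5714 back to its contributor per unit of net cost, which exceeds 1, making full contribution the dominant choice for everyone.
So the Nash equilibrium is full contribution by all 5; the group earns 5 × (11 × 0.86 + 1.8 × 11) = 146.30.

146.30 million dollars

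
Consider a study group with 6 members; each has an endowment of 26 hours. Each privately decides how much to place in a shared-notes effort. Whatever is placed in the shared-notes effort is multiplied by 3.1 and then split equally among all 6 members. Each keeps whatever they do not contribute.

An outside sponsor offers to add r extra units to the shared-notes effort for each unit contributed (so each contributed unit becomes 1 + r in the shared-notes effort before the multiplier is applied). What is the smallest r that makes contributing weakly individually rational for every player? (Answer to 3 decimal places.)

With matching at rate r, one contributed unit becomes (1 + r) in the shared-notes effort and returns 3.1 × (1 + r) / 6 to the contributor.
Setting this equal to 1: 1 + r = 6/3.1 = 1.9355.
So the minimum matching rate is r = 1.9355 − 1 = 0.935.

0.935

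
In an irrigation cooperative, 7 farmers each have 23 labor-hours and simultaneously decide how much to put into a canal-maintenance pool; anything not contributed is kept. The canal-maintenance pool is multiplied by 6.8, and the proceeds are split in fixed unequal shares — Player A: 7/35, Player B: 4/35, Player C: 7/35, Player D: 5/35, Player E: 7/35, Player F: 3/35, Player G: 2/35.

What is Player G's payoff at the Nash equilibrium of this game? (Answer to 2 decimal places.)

Player j's private return per contributed unit is 6.8 × (j's share). Contributing is weakly dominant for j when that share is at least 1/6.8 = 0.1471, and contributing 0 is dominant otherwise.
The shares above 0.1471 belong to Player A, Player C and Player E, contributing 23 each; the remaining 4 contribute 0. Total contributed: 69.
Player G keeps 23 and receives 6.8 × 69 × 2/35 = 26.81 from the canal-maintenance pool, for a payoff of 49.81.

49.81 labor-hours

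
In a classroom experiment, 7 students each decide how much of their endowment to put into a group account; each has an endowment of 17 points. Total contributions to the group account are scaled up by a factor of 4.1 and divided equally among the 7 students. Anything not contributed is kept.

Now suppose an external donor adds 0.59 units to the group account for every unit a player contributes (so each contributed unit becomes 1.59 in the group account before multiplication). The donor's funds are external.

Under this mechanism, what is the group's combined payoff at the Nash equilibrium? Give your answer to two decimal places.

Even with the mechanism, each unit contributed returns only 4.1 × 1.59 / 7 = 0.9313 per unit of net cost, so contributing nothing is still dominant.
At the Nash equilibrium no one contributes; group total payoff = 7 × 17 = 119.

119.00 points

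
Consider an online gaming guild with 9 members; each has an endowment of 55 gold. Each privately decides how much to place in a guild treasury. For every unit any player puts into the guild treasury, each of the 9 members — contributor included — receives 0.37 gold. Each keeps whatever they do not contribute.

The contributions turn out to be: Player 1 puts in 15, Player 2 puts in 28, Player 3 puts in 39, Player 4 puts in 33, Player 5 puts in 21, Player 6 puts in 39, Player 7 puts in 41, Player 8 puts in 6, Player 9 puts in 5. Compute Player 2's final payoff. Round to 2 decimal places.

Total contributed: 15 + 28 + 39 + 33 + 21 + 39 + 41 + 6 + 5 = 227.
Each receives 0.37 × 227 = 83.99 from the guild treasury.
Player 2 keeps 55 − 28 = 27, so Player 2's payoff is 27 + 83.99 = 110.99.

110.99 gold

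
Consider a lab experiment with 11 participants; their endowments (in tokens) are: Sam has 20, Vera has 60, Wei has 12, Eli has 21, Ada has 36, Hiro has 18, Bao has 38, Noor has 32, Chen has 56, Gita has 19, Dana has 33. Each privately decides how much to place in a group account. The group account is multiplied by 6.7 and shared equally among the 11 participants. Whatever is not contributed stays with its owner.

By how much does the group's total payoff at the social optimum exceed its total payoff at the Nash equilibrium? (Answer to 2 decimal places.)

The private return per contributed unit is 6.7/11 = 0.6091 < 1 for every player regardless of endowment, so the Nash equilibrium is zero contribution and the group total is Σ E_j = 20 + 60 + 12 + 21 + 36 + 18 + 38 + 32 + 56 + 19 + 33 = 345.
Each contributed unit returns 6.700 to the group, so the social optimum is full contribution by everyone: group total = 6.700 × 345 = 2311.50.
Efficiency loss = (6.700 − 1) × 345 = 1966.50.

1966.50 tokens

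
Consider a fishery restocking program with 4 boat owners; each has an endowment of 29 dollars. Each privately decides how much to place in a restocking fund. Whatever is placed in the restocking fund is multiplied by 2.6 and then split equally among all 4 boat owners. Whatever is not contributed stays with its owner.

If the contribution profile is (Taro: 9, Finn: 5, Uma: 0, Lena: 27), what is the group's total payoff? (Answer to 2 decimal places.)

181.60 dollars

Total contributed: 9 + 5 + 0 + 27 = 41; total kept: 4 × 29 − 41 = 75.
The restocking fund pays out 2.6 × 41 = 106.60 in aggregate.
Group total = 75 + 106.60 = 181.60.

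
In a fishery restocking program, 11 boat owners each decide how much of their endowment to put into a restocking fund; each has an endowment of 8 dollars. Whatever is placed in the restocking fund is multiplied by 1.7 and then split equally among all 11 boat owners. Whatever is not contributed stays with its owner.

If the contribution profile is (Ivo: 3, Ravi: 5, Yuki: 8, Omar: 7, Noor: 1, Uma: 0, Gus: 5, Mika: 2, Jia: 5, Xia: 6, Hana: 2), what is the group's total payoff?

118.80 dollars

Total contributed: 3 + 5 + 8 + 7 + 1 + 0 + 5 + 2 + 5 + 6 + 2 = 44; total kept: 11 × 8 − 44 = 44.
The restocking fund pays out 1.7 × 44 = 74.80 in aggregate.
Group total = 44 + 74.80 = 118.80.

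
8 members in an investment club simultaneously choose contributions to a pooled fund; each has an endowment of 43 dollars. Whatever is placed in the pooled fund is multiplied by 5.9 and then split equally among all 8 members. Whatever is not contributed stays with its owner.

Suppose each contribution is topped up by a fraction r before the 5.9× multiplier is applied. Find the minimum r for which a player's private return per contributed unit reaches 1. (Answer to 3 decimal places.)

With matching at rate r, one contributed unit becomes (1 + r) in the pooled fund and returns 5.9 × (1 + r) / 8 to the contributor.
Setting this equal to 1: 1 + r = 8/5.9 = 1.3559.
So the minimum matching rate is r = 1.3559 − 1 = 0.356.

0.356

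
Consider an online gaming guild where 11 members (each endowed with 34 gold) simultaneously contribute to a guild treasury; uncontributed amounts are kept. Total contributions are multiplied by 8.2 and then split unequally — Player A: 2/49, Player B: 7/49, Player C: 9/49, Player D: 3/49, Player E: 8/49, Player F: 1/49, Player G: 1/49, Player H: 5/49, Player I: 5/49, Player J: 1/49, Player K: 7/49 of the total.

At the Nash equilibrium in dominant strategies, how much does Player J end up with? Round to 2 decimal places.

A player with share s gets back 8.2·s per unit contributed, so full contribution is dominant for anyone with s > 1/8.2 = 0.1220 and zero contribution is dominant for anyone below.
The shares above 0.1220 belong to Player B, Player C, Player E and Player K, contributing 34 each; the remaining 7 contribute 0. Total contributed: 136.
Player J keeps 34 and receives 8.2 × 136 × 1/49 = 22.76 from the guild treasury, for a payoff of 56.76.

56.76 gold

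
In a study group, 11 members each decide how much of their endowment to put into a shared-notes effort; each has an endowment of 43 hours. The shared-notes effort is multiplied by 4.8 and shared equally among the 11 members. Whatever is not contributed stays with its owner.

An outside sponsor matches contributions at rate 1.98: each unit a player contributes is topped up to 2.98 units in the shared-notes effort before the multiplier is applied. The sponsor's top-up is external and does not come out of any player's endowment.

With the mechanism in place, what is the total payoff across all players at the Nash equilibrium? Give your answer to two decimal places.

The effective private return per unit is now 4.8 × 2.98 / 11 = 1.3004 > 1, so every player's dominant strategy flips to full contribution.
So the Nash equilibrium is full contribution by all 11; the group earns 4.8 × 2.98 × 473 = 6765.79.

6765.79 hours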